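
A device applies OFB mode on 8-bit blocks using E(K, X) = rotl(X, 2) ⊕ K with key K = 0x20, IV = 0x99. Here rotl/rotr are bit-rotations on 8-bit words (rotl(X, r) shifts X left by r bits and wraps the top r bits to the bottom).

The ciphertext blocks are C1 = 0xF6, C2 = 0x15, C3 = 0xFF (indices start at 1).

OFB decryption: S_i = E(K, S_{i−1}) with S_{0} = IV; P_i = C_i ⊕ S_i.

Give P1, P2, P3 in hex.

P1 = 0xB0, P2 = 0x2C, P3 = 0x3B

P1: S = E(K, 0x99) = 0x46; 0xF6 ⊕ 0x46 = 0xB0.
P2: S = E(K, 0x46) = 0x39; 0x15 ⊕ 0x39 = 0x2C.
P3: S = E(K, 0x39) = 0xC4; 0xFF ⊕ 0xC4 = 0x3B.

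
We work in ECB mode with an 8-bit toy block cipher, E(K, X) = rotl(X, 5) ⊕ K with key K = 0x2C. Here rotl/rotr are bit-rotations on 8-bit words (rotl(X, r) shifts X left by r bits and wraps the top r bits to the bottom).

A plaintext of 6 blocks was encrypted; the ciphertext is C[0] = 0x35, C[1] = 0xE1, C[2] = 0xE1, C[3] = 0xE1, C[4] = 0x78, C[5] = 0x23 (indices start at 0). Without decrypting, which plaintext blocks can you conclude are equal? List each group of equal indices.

P[1] = P[2] = P[3]

ECB encrypts each block independently with the same key, so equal ciphertext blocks imply equal plaintext blocks.
C[1] = C[2] = C[3] = 0xE1, so P[1] = P[2] = P[3].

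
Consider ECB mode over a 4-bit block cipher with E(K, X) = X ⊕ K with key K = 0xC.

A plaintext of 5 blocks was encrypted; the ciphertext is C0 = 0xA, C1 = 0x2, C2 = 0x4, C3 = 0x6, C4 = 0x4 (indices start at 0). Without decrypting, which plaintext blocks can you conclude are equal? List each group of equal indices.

P2 = P4

ECB encrypts each block independently with the same key, so equal ciphertext blocks imply equal plaintext blocks.
C2 = C4 = 0x4, so P2 = P4.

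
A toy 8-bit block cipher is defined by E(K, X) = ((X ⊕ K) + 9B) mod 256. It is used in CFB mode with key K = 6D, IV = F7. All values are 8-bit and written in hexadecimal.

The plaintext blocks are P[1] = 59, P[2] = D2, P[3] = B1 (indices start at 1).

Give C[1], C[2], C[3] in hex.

C[1] = 6C, C[2] = 4E, C[3] = 0F

CFB encryption: C_i = P_i ⊕ E(K, C_{i−1}), with C_{0} = IV.
C[1]: E(K, F7) = 35; 59 ⊕ 35 = 6C.
C[2]: E(K, 6C) = 9C; D2 ⊕ 9C = 4E.
C[3]: E(K, 4E) = BE; B1 ⊕ BE = 0F.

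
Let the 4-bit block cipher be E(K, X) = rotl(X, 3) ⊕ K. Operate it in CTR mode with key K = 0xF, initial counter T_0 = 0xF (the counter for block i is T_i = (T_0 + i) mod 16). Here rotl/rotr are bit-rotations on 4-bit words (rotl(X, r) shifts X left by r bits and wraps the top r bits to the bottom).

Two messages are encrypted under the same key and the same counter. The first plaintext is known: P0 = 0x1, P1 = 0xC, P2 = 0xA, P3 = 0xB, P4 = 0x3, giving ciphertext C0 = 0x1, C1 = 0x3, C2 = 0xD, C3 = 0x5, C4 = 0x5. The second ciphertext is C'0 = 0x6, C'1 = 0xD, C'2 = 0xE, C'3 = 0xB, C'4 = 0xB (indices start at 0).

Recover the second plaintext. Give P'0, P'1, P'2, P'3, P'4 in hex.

P'0 = 0x6, P'1 = 0x2, P'2 = 0x9, P'3 = 0x5, P'4 = 0xD

In CTR with a reused counter, both messages share the same keystream S_i, so C_i ⊕ C'_i = P_i ⊕ P'_i and thus P'_i = P_i ⊕ C_i ⊕ C'_i.
P'0: 0x1 ⊕ 0x1 ⊕ 0x6 = 0x6.
P'1: 0xC ⊕ 0x3 ⊕ 0xD = 0x2.
P'2: 0xA ⊕ 0xD ⊕ 0xE = 0x9.
P'3: 0xB ⊕ 0x5 ⊕ 0xB = 0x5.
P'4: 0x3 ⊕ 0x5 ⊕ 0xB = 0xD.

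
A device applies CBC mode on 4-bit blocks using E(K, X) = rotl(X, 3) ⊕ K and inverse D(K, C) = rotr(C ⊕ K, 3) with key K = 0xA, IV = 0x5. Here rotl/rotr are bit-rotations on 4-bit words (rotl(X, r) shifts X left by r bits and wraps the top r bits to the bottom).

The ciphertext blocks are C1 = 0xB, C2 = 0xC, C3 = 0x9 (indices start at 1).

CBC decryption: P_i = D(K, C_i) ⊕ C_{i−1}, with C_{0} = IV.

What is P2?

P2: D(K, 0xC) = 0xC; 0xC ⊕ 0xB = 0x7.

P2 = 0x7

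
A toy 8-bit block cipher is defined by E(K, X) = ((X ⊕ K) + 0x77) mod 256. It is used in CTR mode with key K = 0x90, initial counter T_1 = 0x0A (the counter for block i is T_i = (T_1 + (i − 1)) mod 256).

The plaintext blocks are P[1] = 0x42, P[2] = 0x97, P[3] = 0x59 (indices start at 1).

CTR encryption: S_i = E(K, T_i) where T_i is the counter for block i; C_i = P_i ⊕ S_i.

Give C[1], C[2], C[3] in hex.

C[1]: T = 0x0A, S = E(K, T) = 0x11; 0x42 ⊕ 0x11 = 0x53.
C[2]: T = 0x0B, S = E(K, T) = 0x12; 0x97 ⊕ 0x12 = 0x85.
C[3]: T = 0x0C, S = E(K, T) = 0x13; 0x59 ⊕ 0x13 = 0x4A.

C[1] = 0x53, C[2] = 0x85, C[3] = 0x4A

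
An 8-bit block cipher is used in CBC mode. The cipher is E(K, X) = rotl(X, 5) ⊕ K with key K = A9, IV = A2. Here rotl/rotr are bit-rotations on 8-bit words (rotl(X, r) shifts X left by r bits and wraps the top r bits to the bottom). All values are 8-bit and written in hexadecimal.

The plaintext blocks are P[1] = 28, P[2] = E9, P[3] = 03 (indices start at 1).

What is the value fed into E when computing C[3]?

88

CBC encryption: C_i = E(K, P_i ⊕ C_{i−1}), with C_{0} = IV.
C[1]: P[1] ⊕ A2 = 8A; E(K, 8A) = F8.
C[2]: P[2] ⊕ F8 = 11; E(K, 11) = 8B.
C[3]: P[3] ⊕ 8B = 88; E(K, 88) = B8.
So the input to E for block [3] is 88.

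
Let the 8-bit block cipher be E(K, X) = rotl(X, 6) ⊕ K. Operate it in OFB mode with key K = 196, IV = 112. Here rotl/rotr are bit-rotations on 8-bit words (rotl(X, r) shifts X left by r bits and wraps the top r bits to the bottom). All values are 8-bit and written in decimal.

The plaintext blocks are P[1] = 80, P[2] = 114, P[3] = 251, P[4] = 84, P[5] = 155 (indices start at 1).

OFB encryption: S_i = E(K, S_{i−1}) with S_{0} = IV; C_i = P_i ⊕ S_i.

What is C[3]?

C[1]: S = E(K, 112) = 216; 80 ⊕ 216 = 136.
C[2]: S = E(K, 216) = 242; 114 ⊕ 242 = 128.
C[3]: S = E(K, 242) = 120; 251 ⊕ 120 = 131.

C[3] = 131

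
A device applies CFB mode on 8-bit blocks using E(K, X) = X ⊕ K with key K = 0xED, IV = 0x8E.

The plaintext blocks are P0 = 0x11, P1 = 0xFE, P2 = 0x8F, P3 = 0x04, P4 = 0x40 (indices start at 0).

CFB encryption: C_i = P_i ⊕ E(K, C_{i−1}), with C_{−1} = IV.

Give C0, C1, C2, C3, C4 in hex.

C0 = 0x72, C1 = 0x61, C2 = 0x03, C3 = 0xEA, C4 = 0x47

C0: E(K, 0x8E) = 0x63; 0x11 ⊕ 0x63 = 0x72.
C1: E(K, 0x72) = 0x9F; 0xFE ⊕ 0x9F = 0x61.
C2: E(K, 0x61) = 0x8C; 0x8F ⊕ 0x8C = 0x03.
C3: E(K, 0x03) = 0xEE; 0x04 ⊕ 0xEE = 0xEA.
C4: E(K, 0xEA) = 0x07; 0x40 ⊕ 0x07 = 0x47.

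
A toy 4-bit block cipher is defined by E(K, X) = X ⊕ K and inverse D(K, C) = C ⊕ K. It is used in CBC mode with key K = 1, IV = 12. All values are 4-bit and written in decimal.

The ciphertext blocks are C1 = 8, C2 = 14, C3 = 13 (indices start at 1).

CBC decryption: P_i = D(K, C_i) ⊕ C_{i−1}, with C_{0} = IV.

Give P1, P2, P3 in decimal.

P1: D(K, 8) = 9; 9 ⊕ 12 = 5.
P2: D(K, 14) = 15; 15 ⊕ 8 = 7.
P3: D(K, 13) = 12; 12 ⊕ 14 = 2.

P1 = 5, P2 = 7, P3 = 2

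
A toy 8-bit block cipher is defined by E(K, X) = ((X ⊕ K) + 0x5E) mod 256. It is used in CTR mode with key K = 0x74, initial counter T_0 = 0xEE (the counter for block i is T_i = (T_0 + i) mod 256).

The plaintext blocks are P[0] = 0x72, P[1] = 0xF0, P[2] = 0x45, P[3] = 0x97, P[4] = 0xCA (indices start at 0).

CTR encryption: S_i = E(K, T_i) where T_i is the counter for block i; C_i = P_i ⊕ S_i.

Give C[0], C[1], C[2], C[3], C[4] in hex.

C[0] = 0x8A, C[1] = 0x09, C[2] = 0xA7, C[3] = 0x74, C[4] = 0x2E

C[0]: T = 0xEE, S = E(K, T) = 0xF8; 0x72 ⊕ 0xF8 = 0x8A.
C[1]: T = 0xEF, S = E(K, T) = 0xF9; 0xF0 ⊕ 0xF9 = 0x09.
C[2]: T = 0xF0, S = E(K, T) = 0xE2; 0x45 ⊕ 0xE2 = 0xA7.
C[3]: T = 0xF1, S = E(K, T) = 0xE3; 0x97 ⊕ 0xE3 = 0x74.
C[4]: T = 0xF2, S = E(K, T) = 0xE4; 0xCA ⊕ 0xE4 = 0x2E.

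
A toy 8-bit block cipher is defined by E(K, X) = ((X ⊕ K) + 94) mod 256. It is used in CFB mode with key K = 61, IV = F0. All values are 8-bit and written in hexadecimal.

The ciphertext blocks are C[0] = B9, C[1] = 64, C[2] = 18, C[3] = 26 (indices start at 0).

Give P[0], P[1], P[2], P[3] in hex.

CFB decryption: P_i = C_i ⊕ E(K, C_{i−1}), with C_{−1} = IV.
P[0]: E(K, F0) = 25; B9 ⊕ 25 = 9C.
P[1]: E(K, B9) = 6C; 64 ⊕ 6C = 08.
P[2]: E(K, 64) = 99; 18 ⊕ 99 = 81.
P[3]: E(K, 18) = 0D; 26 ⊕ 0D = 2B.

P[0] = 9C, P[1] = 08, P[2] = 81, P[3] = 2B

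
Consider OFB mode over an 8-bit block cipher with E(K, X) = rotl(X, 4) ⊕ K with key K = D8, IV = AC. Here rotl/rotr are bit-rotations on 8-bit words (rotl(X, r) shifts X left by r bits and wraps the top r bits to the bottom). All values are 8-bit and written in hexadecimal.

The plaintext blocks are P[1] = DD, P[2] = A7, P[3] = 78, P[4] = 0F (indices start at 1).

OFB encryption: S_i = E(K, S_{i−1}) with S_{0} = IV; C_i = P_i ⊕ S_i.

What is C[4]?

C[1]: S = E(K, AC) = 12; DD ⊕ 12 = CF.
C[2]: S = E(K, 12) = F9; A7 ⊕ F9 = 5E.
C[3]: S = E(K, F9) = 47; 78 ⊕ 47 = 3F.
C[4]: S = E(K, 47) = AC; 0F ⊕ AC = A3.

C[4] = A3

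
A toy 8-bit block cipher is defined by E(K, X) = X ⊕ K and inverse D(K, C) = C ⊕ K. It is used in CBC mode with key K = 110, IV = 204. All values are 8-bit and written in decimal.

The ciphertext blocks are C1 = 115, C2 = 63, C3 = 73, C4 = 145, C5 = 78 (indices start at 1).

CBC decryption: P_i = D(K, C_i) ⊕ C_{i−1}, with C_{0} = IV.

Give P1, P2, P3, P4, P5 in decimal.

P1: D(K, 115) = 29; 29 ⊕ 204 = 209.
P2: D(K, 63) = 81; 81 ⊕ 115 = 34.
P3: D(K, 73) = 39; 39 ⊕ 63 = 24.
P4: D(K, 145) = 255; 255 ⊕ 73 = 182.
P5: D(K, 78) = 32; 32 ⊕ 145 = 177.

P1 = 209, P2 = 34, P3 = 24, P4 = 182, P5 = 177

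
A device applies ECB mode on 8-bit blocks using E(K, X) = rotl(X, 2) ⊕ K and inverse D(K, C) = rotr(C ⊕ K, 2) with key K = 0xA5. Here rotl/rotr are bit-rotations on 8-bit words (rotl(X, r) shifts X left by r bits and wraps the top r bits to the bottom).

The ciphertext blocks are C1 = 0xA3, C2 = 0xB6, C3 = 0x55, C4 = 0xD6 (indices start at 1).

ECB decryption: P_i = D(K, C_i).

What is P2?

P2: D(K, 0xB6) = 0xC4.

P2 = 0xC4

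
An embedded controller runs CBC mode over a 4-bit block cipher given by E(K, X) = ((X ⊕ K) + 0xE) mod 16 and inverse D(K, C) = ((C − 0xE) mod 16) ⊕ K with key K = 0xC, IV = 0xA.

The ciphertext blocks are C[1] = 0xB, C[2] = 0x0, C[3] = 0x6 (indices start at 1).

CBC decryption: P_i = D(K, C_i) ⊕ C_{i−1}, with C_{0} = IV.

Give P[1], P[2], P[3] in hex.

P[1]: D(K, 0xB) = 0x1; 0x1 ⊕ 0xA = 0xB.
P[2]: D(K, 0x0) = 0xE; 0xE ⊕ 0xB = 0x5.
P[3]: D(K, 0x6) = 0x4; 0x4 ⊕ 0x0 = 0x4.

P[1] = 0xB, P[2] = 0x5, P[3] = 0x4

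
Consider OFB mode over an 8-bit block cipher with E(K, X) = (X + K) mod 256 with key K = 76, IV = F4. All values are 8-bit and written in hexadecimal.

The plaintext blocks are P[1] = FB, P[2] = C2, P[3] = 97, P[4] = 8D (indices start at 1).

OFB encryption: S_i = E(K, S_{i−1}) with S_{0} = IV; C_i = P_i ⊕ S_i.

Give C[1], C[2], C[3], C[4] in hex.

C[1] = 91, C[2] = 22, C[3] = C1, C[4] = 41

C[1]: S = E(K, F4) = 6A; FB ⊕ 6A = 91.
C[2]: S = E(K, 6A) = E0; C2 ⊕ E0 = 22.
C[3]: S = E(K, E0) = 56; 97 ⊕ 56 = C1.
C[4]: S = E(K, 56) = CC; 8D ⊕ CC = 41.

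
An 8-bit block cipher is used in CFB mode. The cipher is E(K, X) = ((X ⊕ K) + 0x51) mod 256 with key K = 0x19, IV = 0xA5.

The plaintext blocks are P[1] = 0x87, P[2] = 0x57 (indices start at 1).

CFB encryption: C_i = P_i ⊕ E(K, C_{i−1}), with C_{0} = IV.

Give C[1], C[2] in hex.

C[1] = 0x8A, C[2] = 0xB3

C[1]: E(K, 0xA5) = 0x0D; 0x87 ⊕ 0x0D = 0x8A.
C[2]: E(K, 0x8A) = 0xE4; 0x57 ⊕ 0xE4 = 0xB3.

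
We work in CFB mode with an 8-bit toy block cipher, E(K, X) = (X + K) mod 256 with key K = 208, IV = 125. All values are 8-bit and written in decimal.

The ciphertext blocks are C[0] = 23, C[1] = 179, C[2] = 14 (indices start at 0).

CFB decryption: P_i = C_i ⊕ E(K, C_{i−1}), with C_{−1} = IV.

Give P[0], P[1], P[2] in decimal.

P[0] = 90, P[1] = 84, P[2] = 141

P[0]: E(K, 125) = 77; 23 ⊕ 77 = 90.
P[1]: E(K, 23) = 231; 179 ⊕ 231 = 84.
P[2]: E(K, 179) = 131; 14 ⊕ 131 = 141.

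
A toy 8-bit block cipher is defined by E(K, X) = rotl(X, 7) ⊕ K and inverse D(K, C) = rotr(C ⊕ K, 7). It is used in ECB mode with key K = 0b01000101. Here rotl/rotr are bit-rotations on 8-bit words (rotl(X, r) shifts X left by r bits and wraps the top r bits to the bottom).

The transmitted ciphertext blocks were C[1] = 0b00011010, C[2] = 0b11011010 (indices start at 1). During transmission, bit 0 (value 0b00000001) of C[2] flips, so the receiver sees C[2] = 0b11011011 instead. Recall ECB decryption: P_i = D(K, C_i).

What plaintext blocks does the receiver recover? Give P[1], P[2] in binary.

P[1] = 0b10111110, P[2] = 0b00111101

Only C[2] changed, to 0b11011011. In ECB, a change in C_i affects only P_i. Decrypting the received ciphertext:
P[1]: D(K, 0b00011010) = 0b10111110.
P[2]: D(K, 0b11011011) = 0b00111101.
Blocks that differ from the original plaintext: P[2].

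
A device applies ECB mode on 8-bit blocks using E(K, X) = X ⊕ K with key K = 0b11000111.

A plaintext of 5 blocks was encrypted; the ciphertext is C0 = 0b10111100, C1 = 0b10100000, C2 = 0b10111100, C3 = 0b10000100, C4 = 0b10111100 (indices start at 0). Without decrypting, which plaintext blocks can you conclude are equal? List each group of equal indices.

P0 = P2 = P4

ECB encrypts each block independently with the same key, so equal ciphertext blocks imply equal plaintext blocks.
C0 = C2 = C4 = 0b10111100, so P0 = P2 = P4.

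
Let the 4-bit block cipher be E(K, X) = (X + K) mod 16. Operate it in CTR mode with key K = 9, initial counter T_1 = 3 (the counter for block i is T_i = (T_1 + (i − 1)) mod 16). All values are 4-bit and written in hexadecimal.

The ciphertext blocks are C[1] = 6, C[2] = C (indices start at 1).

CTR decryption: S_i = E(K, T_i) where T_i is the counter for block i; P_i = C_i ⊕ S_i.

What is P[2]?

P[2]: T = 4, S = E(K, T) = D; C ⊕ D = 1.

P[2] = 1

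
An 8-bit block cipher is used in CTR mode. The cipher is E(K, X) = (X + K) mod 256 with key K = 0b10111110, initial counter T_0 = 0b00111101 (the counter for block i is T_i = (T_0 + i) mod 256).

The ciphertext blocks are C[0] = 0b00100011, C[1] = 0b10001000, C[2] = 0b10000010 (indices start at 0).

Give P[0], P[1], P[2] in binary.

P[0] = 0b11011000, P[1] = 0b01110100, P[2] = 0b01111111

CTR decryption: S_i = E(K, T_i) where T_i is the counter for block i; P_i = C_i ⊕ S_i.
P[0]: T = 0b00111101, S = E(K, T) = 0b11111011; 0b00100011 ⊕ 0b11111011 = 0b11011000.
P[1]: T = 0b00111110, S = E(K, T) = 0b11111100; 0b10001000 ⊕ 0b11111100 = 0b01110100.
P[2]: T = 0b00111111, S = E(K, T) = 0b11111101; 0b10000010 ⊕ 0b11111101 = 0b01111111.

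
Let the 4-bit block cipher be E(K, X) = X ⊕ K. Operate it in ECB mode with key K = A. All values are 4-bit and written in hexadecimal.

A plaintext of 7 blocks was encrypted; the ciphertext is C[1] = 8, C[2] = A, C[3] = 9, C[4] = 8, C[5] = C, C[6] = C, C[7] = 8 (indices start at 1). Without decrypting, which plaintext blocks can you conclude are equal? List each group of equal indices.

ECB encrypts each block independently with the same key, so equal ciphertext blocks imply equal plaintext blocks.
C[1] = C[4] = C[7] = 8, so P[1] = P[4] = P[7].
C[5] = C[6] = C, so P[5] = P[6].

P[1] = P[4] = P[7]; P[5] = P[6]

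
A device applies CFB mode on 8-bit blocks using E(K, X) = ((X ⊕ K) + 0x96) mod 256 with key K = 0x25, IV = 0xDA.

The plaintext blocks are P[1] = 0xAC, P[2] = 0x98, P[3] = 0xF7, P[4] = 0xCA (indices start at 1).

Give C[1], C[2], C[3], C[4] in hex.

CFB encryption: C_i = P_i ⊕ E(K, C_{i−1}), with C_{0} = IV.
C[1]: E(K, 0xDA) = 0x95; 0xAC ⊕ 0x95 = 0x39.
C[2]: E(K, 0x39) = 0xB2; 0x98 ⊕ 0xB2 = 0x2A.
C[3]: E(K, 0x2A) = 0xA5; 0xF7 ⊕ 0xA5 = 0x52.
C[4]: E(K, 0x52) = 0x0D; 0xCA ⊕ 0x0D = 0xC7.

C[1] = 0x39, C[2] = 0x2A, C[3] = 0x52, C[4] = 0xC7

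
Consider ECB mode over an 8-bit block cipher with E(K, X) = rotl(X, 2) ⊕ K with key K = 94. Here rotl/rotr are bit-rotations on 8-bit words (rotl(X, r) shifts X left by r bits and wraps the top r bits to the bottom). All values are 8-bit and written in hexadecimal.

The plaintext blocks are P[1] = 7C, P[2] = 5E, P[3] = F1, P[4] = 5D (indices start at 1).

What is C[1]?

ECB encryption: C_i = E(K, P_i).
C[1]: E(K, 7C) = 65.

C[1] = 65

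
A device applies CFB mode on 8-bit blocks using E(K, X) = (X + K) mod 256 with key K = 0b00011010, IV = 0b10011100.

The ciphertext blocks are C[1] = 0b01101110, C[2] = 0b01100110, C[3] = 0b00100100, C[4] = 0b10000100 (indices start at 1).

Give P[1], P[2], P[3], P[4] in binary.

P[1] = 0b11011000, P[2] = 0b11101110, P[3] = 0b10100100, P[4] = 0b10111010

CFB decryption: P_i = C_i ⊕ E(K, C_{i−1}), with C_{0} = IV.
P[1]: E(K, 0b10011100) = 0b10110110; 0b01101110 ⊕ 0b10110110 = 0b11011000.
P[2]: E(K, 0b01101110) = 0b10001000; 0b01100110 ⊕ 0b10001000 = 0b11101110.
P[3]: E(K, 0b01100110) = 0b10000000; 0b00100100 ⊕ 0b10000000 = 0b10100100.
P[4]: E(K, 0b00100100) = 0b00111110; 0b10000100 ⊕ 0b00111110 = 0b10111010.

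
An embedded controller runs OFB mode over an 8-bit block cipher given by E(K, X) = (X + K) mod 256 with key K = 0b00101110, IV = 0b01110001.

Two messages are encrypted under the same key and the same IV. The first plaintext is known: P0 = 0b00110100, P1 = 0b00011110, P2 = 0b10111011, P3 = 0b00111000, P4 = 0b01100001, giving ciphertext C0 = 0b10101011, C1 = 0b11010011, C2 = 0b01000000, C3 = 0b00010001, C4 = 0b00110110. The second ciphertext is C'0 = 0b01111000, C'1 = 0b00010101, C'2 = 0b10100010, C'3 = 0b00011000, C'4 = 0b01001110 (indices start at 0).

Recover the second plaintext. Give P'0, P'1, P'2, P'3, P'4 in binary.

In OFB with a reused IV, both messages share the same keystream S_i, so C_i ⊕ C'_i = P_i ⊕ P'_i and thus P'_i = P_i ⊕ C_i ⊕ C'_i.
P'0: 0b00110100 ⊕ 0b10101011 ⊕ 0b01111000 = 0b11100111.
P'1: 0b00011110 ⊕ 0b11010011 ⊕ 0b00010101 = 0b11011000.
P'2: 0b10111011 ⊕ 0b01000000 ⊕ 0b10100010 = 0b01011001.
P'3: 0b00111000 ⊕ 0b00010001 ⊕ 0b00011000 = 0b00110001.
P'4: 0b01100001 ⊕ 0b00110110 ⊕ 0b01001110 = 0b00011001.

P'0 = 0b11100111, P'1 = 0b11011000, P'2 = 0b01011001, P'3 = 0b00110001, P'4 = 0b00011001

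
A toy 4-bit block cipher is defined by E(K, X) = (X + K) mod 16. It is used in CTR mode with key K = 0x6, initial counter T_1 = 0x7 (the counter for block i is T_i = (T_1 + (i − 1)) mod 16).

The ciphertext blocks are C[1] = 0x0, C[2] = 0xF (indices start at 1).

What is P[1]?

P[1] = 0xD

CTR decryption: S_i = E(K, T_i) where T_i is the counter for block i; P_i = C_i ⊕ S_i.
P[1]: T = 0x7, S = E(K, T) = 0xD; 0x0 ⊕ 0xD = 0xD.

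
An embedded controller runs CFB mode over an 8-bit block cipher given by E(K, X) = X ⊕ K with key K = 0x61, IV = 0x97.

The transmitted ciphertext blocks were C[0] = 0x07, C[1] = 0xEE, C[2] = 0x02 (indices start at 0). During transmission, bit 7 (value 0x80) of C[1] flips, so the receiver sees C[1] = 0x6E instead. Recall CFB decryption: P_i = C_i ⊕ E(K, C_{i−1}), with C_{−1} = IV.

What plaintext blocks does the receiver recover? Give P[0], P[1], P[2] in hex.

Only C[1] changed, to 0x6E. In CFB, a change in C_i flips the same bit in P_i and garbles P_{i+1}. Decrypting the received ciphertext:
P[0]: E(K, 0x97) = 0xF6; 0x07 ⊕ 0xF6 = 0xF1.
P[1]: E(K, 0x07) = 0x66; 0x6E ⊕ 0x66 = 0x08.
P[2]: E(K, 0x6E) = 0x0F; 0x02 ⊕ 0x0F = 0x0D.
Blocks that differ from the original plaintext: P[1], P[2].

P[0] = 0xF1, P[1] = 0x08, P[2] = 0x0D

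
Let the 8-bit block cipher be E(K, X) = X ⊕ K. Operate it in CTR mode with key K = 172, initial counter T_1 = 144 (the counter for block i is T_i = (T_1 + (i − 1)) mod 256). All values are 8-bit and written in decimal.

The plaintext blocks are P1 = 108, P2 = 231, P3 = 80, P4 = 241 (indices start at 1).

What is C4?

CTR encryption: S_i = E(K, T_i) where T_i is the counter for block i; C_i = P_i ⊕ S_i.
C1: T = 144, S = E(K, T) = 60; 108 ⊕ 60 = 80.
C2: T = 145, S = E(K, T) = 61; 231 ⊕ 61 = 218.
C3: T = 146, S = E(K, T) = 62; 80 ⊕ 62 = 110.
C4: T = 147, S = E(K, T) = 63; 241 ⊕ 63 = 206.

C4 = 206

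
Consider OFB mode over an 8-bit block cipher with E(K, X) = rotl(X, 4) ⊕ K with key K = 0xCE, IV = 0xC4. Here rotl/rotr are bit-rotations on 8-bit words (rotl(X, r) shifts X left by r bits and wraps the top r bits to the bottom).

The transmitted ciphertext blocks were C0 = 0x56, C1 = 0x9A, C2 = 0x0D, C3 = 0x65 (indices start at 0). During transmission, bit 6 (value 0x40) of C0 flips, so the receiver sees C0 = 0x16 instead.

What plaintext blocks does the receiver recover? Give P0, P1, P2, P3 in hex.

OFB decryption: S_i = E(K, S_{i−1}) with S_{−1} = IV; P_i = C_i ⊕ S_i.
Only C0 changed, to 0x16. In OFB, a change in C_i flips the same bit in P_i only; the keystream is unaffected. Decrypting the received ciphertext:
P0: S = E(K, 0xC4) = 0x82; 0x16 ⊕ 0x82 = 0x94.
P1: S = E(K, 0x82) = 0xE6; 0x9A ⊕ 0xE6 = 0x7C.
P2: S = E(K, 0xE6) = 0xA0; 0x0D ⊕ 0xA0 = 0xAD.
P3: S = E(K, 0xA0) = 0xC4; 0x65 ⊕ 0xC4 = 0xA1.
Blocks that differ from the original plaintext: P0.

P0 = 0x94, P1 = 0x7C, P2 = 0xAD, P3 = 0xA1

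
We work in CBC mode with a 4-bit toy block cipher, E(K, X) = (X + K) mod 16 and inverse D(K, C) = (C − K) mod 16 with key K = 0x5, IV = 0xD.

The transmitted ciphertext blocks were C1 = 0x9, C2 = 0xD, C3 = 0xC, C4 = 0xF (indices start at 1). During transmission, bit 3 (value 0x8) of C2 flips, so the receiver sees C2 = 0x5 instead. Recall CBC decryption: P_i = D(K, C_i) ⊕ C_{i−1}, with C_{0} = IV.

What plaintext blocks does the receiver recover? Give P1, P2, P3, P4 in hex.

Only C2 changed, to 0x5. In CBC, a change in C_i garbles P_i and flips the same bit in P_{i+1}. Decrypting the received ciphertext:
P1: D(K, 0x9) = 0x4; 0x4 ⊕ 0xD = 0x9.
P2: D(K, 0x5) = 0x0; 0x0 ⊕ 0x9 = 0x9.
P3: D(K, 0xC) = 0x7; 0x7 ⊕ 0x5 = 0x2.
P4: D(K, 0xF) = 0xA; 0xA ⊕ 0xC = 0x6.
Blocks that differ from the original plaintext: P2, P3.

P1 = 0x9, P2 = 0x9, P3 = 0x2, P4 = 0x6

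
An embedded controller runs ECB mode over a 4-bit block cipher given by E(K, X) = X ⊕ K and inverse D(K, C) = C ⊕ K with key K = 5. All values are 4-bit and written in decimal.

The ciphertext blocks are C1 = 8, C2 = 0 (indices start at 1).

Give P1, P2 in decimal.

P1 = 13, P2 = 5

ECB decryption: P_i = D(K, C_i).
P1: D(K, 8) = 13.
P2: D(K, 0) = 5.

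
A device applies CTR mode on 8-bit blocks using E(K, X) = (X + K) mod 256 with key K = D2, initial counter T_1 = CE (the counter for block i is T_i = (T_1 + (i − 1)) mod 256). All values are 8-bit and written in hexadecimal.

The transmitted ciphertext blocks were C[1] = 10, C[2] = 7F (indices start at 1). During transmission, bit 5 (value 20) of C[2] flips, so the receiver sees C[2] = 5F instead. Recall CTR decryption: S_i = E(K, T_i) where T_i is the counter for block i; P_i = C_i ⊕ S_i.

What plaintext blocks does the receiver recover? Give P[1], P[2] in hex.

P[1] = B0, P[2] = FE

Only C[2] changed, to 5F. In CTR, a change in C_i flips the same bit in P_i only; the keystream is unaffected. Decrypting the received ciphertext:
P[1]: T = CE, S = E(K, T) = A0; 10 ⊕ A0 = B0.
P[2]: T = CF, S = E(K, T) = A1; 5F ⊕ A1 = FE.
Blocks that differ from the original plaintext: P[2].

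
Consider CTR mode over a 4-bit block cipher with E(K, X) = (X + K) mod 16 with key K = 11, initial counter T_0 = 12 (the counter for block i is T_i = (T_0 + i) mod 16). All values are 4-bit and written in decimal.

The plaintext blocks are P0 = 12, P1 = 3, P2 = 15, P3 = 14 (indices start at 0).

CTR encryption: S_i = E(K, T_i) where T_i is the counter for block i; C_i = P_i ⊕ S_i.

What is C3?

C0: T = 12, S = E(K, T) = 7; 12 ⊕ 7 = 11.
C1: T = 13, S = E(K, T) = 8; 3 ⊕ 8 = 11.
C2: T = 14, S = E(K, T) = 9; 15 ⊕ 9 = 6.
C3: T = 15, S = E(K, T) = 10; 14 ⊕ 10 = 4.

C3 = 4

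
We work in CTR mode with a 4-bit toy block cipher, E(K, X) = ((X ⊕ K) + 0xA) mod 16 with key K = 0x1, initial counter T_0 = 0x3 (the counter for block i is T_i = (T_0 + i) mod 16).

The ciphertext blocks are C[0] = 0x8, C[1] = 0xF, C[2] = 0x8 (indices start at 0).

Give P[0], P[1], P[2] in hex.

P[0] = 0x4, P[1] = 0x0, P[2] = 0x6

CTR decryption: S_i = E(K, T_i) where T_i is the counter for block i; P_i = C_i ⊕ S_i.
P[0]: T = 0x3, S = E(K, T) = 0xC; 0x8 ⊕ 0xC = 0x4.
P[1]: T = 0x4, S = E(K, T) = 0xF; 0xF ⊕ 0xF = 0x0.
P[2]: T = 0x5, S = E(K, T) = 0xE; 0x8 ⊕ 0xE = 0x6.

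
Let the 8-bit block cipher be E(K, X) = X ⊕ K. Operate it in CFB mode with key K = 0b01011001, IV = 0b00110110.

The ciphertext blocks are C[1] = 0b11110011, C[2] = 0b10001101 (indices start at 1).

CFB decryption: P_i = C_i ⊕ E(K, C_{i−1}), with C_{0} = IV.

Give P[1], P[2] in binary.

P[1]: E(K, 0b00110110) = 0b01101111; 0b11110011 ⊕ 0b01101111 = 0b10011100.
P[2]: E(K, 0b11110011) = 0b10101010; 0b10001101 ⊕ 0b10101010 = 0b00100111.

P[1] = 0b10011100, P[2] = 0b00100111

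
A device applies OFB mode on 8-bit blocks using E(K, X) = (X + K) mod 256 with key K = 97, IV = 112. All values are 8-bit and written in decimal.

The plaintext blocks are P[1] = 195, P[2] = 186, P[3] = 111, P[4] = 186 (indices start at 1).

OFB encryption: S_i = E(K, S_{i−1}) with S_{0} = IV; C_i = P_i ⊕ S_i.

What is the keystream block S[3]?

C[1]: S = E(K, 112) = 209; 195 ⊕ 209 = 18.
C[2]: S = E(K, 209) = 50; 186 ⊕ 50 = 136.
C[3]: S = E(K, 50) = 147; 111 ⊕ 147 = 252.
So S[3] = 147.

147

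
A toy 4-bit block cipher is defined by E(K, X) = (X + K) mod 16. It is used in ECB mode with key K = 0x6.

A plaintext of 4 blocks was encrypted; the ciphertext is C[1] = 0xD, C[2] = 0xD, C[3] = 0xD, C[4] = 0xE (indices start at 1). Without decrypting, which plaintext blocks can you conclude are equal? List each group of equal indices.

P[1] = P[2] = P[3]

ECB encrypts each block independently with the same key, so equal ciphertext blocks imply equal plaintext blocks.
C[1] = C[2] = C[3] = 0xD, so P[1] = P[2] = P[3].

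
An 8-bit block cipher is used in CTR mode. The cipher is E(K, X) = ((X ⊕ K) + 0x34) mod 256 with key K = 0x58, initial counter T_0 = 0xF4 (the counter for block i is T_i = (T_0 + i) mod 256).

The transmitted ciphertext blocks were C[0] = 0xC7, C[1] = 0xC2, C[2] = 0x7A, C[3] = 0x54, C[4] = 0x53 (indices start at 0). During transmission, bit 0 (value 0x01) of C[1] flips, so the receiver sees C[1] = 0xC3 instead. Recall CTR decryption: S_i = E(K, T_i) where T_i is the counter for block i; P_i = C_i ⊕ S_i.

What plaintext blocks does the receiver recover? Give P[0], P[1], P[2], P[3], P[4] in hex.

P[0] = 0x27, P[1] = 0x22, P[2] = 0x98, P[3] = 0xB7, P[4] = 0x87

Only C[1] changed, to 0xC3. In CTR, a change in C_i flips the same bit in P_i only; the keystream is unaffected. Decrypting the received ciphertext:
P[0]: T = 0xF4, S = E(K, T) = 0xE0; 0xC7 ⊕ 0xE0 = 0x27.
P[1]: T = 0xF5, S = E(K, T) = 0xE1; 0xC3 ⊕ 0xE1 = 0x22.
P[2]: T = 0xF6, S = E(K, T) = 0xE2; 0x7A ⊕ 0xE2 = 0x98.
P[3]: T = 0xF7, S = E(K, T) = 0xE3; 0x54 ⊕ 0xE3 = 0xB7.
P[4]: T = 0xF8, S = E(K, T) = 0xD4; 0x53 ⊕ 0xD4 = 0x87.
Blocks that differ from the original plaintext: P[1].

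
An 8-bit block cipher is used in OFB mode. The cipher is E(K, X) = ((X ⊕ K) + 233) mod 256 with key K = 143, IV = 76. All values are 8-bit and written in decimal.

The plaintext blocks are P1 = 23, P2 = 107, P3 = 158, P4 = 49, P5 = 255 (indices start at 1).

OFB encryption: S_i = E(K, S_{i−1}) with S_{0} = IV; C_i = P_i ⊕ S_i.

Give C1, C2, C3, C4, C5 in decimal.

C1 = 187, C2 = 103, C3 = 242, C4 = 253, C5 = 211

C1: S = E(K, 76) = 172; 23 ⊕ 172 = 187.
C2: S = E(K, 172) = 12; 107 ⊕ 12 = 103.
C3: S = E(K, 12) = 108; 158 ⊕ 108 = 242.
C4: S = E(K, 108) = 204; 49 ⊕ 204 = 253.
C5: S = E(K, 204) = 44; 255 ⊕ 44 = 211.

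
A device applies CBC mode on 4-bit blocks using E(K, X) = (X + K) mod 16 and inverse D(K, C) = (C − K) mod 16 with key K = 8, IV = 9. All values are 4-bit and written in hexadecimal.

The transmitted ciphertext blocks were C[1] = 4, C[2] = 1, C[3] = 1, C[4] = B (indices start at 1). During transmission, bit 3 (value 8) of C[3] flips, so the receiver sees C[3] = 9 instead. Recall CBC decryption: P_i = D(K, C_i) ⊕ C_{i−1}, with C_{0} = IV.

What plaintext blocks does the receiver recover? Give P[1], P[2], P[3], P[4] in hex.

P[1] = 5, P[2] = D, P[3] = 0, P[4] = A

Only C[3] changed, to 9. In CBC, a change in C_i garbles P_i and flips the same bit in P_{i+1}. Decrypting the received ciphertext:
P[1]: D(K, 4) = C; C ⊕ 9 = 5.
P[2]: D(K, 1) = 9; 9 ⊕ 4 = D.
P[3]: D(K, 9) = 1; 1 ⊕ 1 = 0.
P[4]: D(K, B) = 3; 3 ⊕ 9 = A.
Blocks that differ from the original plaintext: P[3], P[4].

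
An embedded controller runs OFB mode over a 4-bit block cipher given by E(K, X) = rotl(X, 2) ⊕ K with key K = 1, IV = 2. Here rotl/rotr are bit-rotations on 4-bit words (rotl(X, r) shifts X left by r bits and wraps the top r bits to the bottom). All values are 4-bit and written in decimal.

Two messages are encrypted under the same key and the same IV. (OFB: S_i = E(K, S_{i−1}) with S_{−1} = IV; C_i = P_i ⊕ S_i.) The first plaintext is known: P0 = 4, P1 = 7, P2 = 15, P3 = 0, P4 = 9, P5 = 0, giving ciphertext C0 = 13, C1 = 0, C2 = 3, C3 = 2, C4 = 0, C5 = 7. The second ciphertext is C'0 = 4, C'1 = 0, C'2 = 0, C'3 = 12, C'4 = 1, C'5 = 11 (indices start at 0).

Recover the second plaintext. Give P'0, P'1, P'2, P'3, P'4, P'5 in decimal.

In OFB with a reused IV, both messages share the same keystream S_i, so C_i ⊕ C'_i = P_i ⊕ P'_i and thus P'_i = P_i ⊕ C_i ⊕ C'_i.
P'0: 4 ⊕ 13 ⊕ 4 = 13.
P'1: 7 ⊕ 0 ⊕ 0 = 7.
P'2: 15 ⊕ 3 ⊕ 0 = 12.
P'3: 0 ⊕ 2 ⊕ 12 = 14.
P'4: 9 ⊕ 0 ⊕ 1 = 8.
P'5: 0 ⊕ 7 ⊕ 11 = 12.

P'0 = 13, P'1 = 7, P'2 = 12, P'3 = 14, P'4 = 8, P'5 = 12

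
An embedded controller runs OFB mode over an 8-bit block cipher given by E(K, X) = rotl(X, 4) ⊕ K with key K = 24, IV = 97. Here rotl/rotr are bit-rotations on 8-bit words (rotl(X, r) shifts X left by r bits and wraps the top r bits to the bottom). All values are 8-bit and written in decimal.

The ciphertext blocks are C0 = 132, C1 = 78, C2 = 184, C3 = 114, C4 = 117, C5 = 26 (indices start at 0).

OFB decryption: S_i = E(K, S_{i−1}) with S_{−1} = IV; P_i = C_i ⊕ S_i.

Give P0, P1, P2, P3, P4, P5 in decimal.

P0: S = E(K, 97) = 14; 132 ⊕ 14 = 138.
P1: S = E(K, 14) = 248; 78 ⊕ 248 = 182.
P2: S = E(K, 248) = 151; 184 ⊕ 151 = 47.
P3: S = E(K, 151) = 97; 114 ⊕ 97 = 19.
P4: S = E(K, 97) = 14; 117 ⊕ 14 = 123.
P5: S = E(K, 14) = 248; 26 ⊕ 248 = 226.

P0 = 138, P1 = 182, P2 = 47, P3 = 19, P4 = 123, P5 = 226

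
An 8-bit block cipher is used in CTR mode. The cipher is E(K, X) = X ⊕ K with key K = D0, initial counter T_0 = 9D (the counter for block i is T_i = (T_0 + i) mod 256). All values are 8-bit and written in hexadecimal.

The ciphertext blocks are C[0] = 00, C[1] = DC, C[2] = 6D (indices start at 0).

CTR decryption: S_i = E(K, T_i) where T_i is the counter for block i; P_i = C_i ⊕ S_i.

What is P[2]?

P[2] = 22

P[2]: T = 9F, S = E(K, T) = 4F; 6D ⊕ 4F = 22.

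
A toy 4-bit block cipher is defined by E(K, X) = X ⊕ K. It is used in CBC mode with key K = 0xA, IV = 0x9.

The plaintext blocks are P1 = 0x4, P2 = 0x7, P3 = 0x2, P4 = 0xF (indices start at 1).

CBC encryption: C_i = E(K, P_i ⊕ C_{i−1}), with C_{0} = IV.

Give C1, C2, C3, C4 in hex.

C1 = 0x7, C2 = 0xA, C3 = 0x2, C4 = 0x7

C1: P1 ⊕ 0x9 = 0xD; E(K, 0xD) = 0x7.
C2: P2 ⊕ 0x7 = 0x0; E(K, 0x0) = 0xA.
C3: P3 ⊕ 0xA = 0x8; E(K, 0x8) = 0x2.
C4: P4 ⊕ 0x2 = 0xD; E(K, 0xD) = 0x7.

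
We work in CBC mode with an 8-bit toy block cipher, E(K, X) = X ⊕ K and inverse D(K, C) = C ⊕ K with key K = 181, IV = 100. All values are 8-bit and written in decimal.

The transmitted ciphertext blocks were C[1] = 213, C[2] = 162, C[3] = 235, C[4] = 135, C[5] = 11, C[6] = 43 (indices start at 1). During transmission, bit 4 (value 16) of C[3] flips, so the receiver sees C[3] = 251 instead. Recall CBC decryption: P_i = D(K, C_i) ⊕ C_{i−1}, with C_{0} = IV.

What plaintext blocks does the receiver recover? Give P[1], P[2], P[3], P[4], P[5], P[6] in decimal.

Only C[3] changed, to 251. In CBC, a change in C_i garbles P_i and flips the same bit in P_{i+1}. Decrypting the received ciphertext:
P[1]: D(K, 213) = 96; 96 ⊕ 100 = 4.
P[2]: D(K, 162) = 23; 23 ⊕ 213 = 194.
P[3]: D(K, 251) = 78; 78 ⊕ 162 = 236.
P[4]: D(K, 135) = 50; 50 ⊕ 251 = 201.
P[5]: D(K, 11) = 190; 190 ⊕ 135 = 57.
P[6]: D(K, 43) = 158; 158 ⊕ 11 = 149.
Blocks that differ from the original plaintext: P[3], P[4].

P[1] = 4, P[2] = 194, P[3] = 236, P[4] = 201, P[5] = 57, P[6] = 149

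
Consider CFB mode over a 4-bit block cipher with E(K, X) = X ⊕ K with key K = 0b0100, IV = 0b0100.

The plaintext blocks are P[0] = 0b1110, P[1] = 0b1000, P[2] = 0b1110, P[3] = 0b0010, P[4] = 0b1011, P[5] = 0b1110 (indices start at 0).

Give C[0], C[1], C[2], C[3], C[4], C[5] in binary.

CFB encryption: C_i = P_i ⊕ E(K, C_{i−1}), with C_{−1} = IV.
C[0]: E(K, 0b0100) = 0b0000; 0b1110 ⊕ 0b0000 = 0b1110.
C[1]: E(K, 0b1110) = 0b1010; 0b1000 ⊕ 0b1010 = 0b0010.
C[2]: E(K, 0b0010) = 0b0110; 0b1110 ⊕ 0b0110 = 0b1000.
C[3]: E(K, 0b1000) = 0b1100; 0b0010 ⊕ 0b1100 = 0b1110.
C[4]: E(K, 0b1110) = 0b1010; 0b1011 ⊕ 0b1010 = 0b0001.
C[5]: E(K, 0b0001) = 0b0101; 0b1110 ⊕ 0b0101 = 0b1011.

C[0] = 0b1110, C[1] = 0b0010, C[2] = 0b1000, C[3] = 0b1110, C[4] = 0b0001, C[5] = 0b1011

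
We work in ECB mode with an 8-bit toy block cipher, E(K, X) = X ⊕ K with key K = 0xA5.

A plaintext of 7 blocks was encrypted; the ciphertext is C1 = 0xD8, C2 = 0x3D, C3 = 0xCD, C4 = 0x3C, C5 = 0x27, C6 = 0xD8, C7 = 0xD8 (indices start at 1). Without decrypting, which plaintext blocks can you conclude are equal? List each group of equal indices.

ECB encrypts each block independently with the same key, so equal ciphertext blocks imply equal plaintext blocks.
C1 = C6 = C7 = 0xD8, so P1 = P6 = P7.

P1 = P6 = P7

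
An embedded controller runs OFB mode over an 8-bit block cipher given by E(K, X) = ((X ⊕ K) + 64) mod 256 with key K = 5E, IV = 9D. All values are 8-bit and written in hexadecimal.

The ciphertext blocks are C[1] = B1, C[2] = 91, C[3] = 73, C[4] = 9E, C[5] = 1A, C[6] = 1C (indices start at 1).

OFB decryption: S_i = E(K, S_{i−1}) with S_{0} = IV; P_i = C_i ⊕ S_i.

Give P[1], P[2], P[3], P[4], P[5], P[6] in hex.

P[1]: S = E(K, 9D) = 27; B1 ⊕ 27 = 96.
P[2]: S = E(K, 27) = DD; 91 ⊕ DD = 4C.
P[3]: S = E(K, DD) = E7; 73 ⊕ E7 = 94.
P[4]: S = E(K, E7) = 1D; 9E ⊕ 1D = 83.
P[5]: S = E(K, 1D) = A7; 1A ⊕ A7 = BD.
P[6]: S = E(K, A7) = 5D; 1C ⊕ 5D = 41.

P[1] = 96, P[2] = 4C, P[3] = 94, P[4] = 83, P[5] = BD, P[6] = 41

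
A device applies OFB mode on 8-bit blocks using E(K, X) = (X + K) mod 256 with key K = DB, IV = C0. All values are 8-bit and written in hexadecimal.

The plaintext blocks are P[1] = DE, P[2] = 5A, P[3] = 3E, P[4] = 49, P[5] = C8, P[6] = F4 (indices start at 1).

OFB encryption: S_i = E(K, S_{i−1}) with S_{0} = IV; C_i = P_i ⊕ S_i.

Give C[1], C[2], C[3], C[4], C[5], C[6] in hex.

C[1]: S = E(K, C0) = 9B; DE ⊕ 9B = 45.
C[2]: S = E(K, 9B) = 76; 5A ⊕ 76 = 2C.
C[3]: S = E(K, 76) = 51; 3E ⊕ 51 = 6F.
C[4]: S = E(K, 51) = 2C; 49 ⊕ 2C = 65.
C[5]: S = E(K, 2C) = 07; C8 ⊕ 07 = CF.
C[6]: S = E(K, 07) = E2; F4 ⊕ E2 = 16.

C[1] = 45, C[2] = 2C, C[3] = 6F, C[4] = 65, C[5] = CF, C[6] = 16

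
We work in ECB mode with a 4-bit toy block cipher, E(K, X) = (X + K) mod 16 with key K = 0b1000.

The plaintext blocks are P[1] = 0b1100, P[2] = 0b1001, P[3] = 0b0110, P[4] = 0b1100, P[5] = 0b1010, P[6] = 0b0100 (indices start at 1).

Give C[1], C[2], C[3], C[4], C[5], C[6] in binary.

ECB encryption: C_i = E(K, P_i).
C[1]: E(K, 0b1100) = 0b0100.
C[2]: E(K, 0b1001) = 0b0001.
C[3]: E(K, 0b0110) = 0b1110.
C[4]: E(K, 0b1100) = 0b0100.
C[5]: E(K, 0b1010) = 0b0010.
C[6]: E(K, 0b0100) = 0b1100.

C[1] = 0b0100, C[2] = 0b0001, C[3] = 0b1110, C[4] = 0b0100, C[5] = 0b0010, C[6] = 0b1100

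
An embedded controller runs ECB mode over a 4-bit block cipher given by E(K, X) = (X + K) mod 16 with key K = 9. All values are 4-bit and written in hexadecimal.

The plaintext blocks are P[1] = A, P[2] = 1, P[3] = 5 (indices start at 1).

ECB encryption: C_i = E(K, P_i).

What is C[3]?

C[3]: E(K, 5) = E.

C[3] = E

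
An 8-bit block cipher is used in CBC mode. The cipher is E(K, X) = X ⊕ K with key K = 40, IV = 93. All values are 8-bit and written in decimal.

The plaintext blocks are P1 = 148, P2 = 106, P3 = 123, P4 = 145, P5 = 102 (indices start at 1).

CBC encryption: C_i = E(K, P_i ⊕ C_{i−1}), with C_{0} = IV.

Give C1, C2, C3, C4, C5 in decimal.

C1: P1 ⊕ 93 = 201; E(K, 201) = 225.
C2: P2 ⊕ 225 = 139; E(K, 139) = 163.
C3: P3 ⊕ 163 = 216; E(K, 216) = 240.
C4: P4 ⊕ 240 = 97; E(K, 97) = 73.
C5: P5 ⊕ 73 = 47; E(K, 47) = 7.

C1 = 225, C2 = 163, C3 = 240, C4 = 73, C5 = 7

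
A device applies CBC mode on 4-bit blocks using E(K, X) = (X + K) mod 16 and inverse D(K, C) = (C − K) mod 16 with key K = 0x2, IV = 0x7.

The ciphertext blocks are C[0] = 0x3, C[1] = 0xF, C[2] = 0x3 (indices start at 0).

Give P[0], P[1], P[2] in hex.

CBC decryption: P_i = D(K, C_i) ⊕ C_{i−1}, with C_{−1} = IV.
P[0]: D(K, 0x3) = 0x1; 0x1 ⊕ 0x7 = 0x6.
P[1]: D(K, 0xF) = 0xD; 0xD ⊕ 0x3 = 0xE.
P[2]: D(K, 0x3) = 0x1; 0x1 ⊕ 0xF = 0xE.

P[0] = 0x6, P[1] = 0xE, P[2] = 0xE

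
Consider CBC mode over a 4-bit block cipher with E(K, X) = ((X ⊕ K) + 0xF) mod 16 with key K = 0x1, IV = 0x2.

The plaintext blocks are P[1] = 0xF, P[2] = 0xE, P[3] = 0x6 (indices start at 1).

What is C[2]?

C[2] = 0x3

CBC encryption: C_i = E(K, P_i ⊕ C_{i−1}), with C_{0} = IV.
C[1]: P[1] ⊕ 0x2 = 0xD; E(K, 0xD) = 0xB.
C[2]: P[2] ⊕ 0xB = 0x5; E(K, 0x5) = 0x3.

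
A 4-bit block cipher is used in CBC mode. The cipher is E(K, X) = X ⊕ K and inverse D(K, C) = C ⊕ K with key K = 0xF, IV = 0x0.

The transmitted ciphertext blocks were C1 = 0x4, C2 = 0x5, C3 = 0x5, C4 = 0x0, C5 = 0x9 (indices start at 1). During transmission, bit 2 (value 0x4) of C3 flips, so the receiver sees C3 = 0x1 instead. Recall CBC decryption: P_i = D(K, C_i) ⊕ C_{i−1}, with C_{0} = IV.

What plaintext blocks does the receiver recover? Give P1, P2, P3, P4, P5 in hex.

P1 = 0xB, P2 = 0xE, P3 = 0xB, P4 = 0xE, P5 = 0x6

Only C3 changed, to 0x1. In CBC, a change in C_i garbles P_i and flips the same bit in P_{i+1}. Decrypting the received ciphertext:
P1: D(K, 0x4) = 0xB; 0xB ⊕ 0x0 = 0xB.
P2: D(K, 0x5) = 0xA; 0xA ⊕ 0x4 = 0xE.
P3: D(K, 0x1) = 0xE; 0xE ⊕ 0x5 = 0xB.
P4: D(K, 0x0) = 0xF; 0xF ⊕ 0x1 = 0xE.
P5: D(K, 0x9) = 0x6; 0x6 ⊕ 0x0 = 0x6.
Blocks that differ from the original plaintext: P3, P4.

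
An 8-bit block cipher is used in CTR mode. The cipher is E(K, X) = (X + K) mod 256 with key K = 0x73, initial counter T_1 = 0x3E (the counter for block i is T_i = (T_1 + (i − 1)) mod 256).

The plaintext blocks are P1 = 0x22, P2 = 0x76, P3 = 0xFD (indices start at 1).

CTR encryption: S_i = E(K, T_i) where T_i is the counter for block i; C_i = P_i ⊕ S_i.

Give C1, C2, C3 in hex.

C1 = 0x93, C2 = 0xC4, C3 = 0x4E

C1: T = 0x3E, S = E(K, T) = 0xB1; 0x22 ⊕ 0xB1 = 0x93.
C2: T = 0x3F, S = E(K, T) = 0xB2; 0x76 ⊕ 0xB2 = 0xC4.
C3: T = 0x40, S = E(K, T) = 0xB3; 0xFD ⊕ 0xB3 = 0x4E.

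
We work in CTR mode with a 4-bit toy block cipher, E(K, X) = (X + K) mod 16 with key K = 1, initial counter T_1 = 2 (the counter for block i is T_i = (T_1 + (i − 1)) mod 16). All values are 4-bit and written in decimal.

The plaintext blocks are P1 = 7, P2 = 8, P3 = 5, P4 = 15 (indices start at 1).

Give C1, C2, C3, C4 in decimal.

C1 = 4, C2 = 12, C3 = 0, C4 = 9

CTR encryption: S_i = E(K, T_i) where T_i is the counter for block i; C_i = P_i ⊕ S_i.
C1: T = 2, S = E(K, T) = 3; 7 ⊕ 3 = 4.
C2: T = 3, S = E(K, T) = 4; 8 ⊕ 4 = 12.
C3: T = 4, S = E(K, T) = 5; 5 ⊕ 5 = 0.
C4: T = 5, S = E(K, T) = 6; 15 ⊕ 6 = 9.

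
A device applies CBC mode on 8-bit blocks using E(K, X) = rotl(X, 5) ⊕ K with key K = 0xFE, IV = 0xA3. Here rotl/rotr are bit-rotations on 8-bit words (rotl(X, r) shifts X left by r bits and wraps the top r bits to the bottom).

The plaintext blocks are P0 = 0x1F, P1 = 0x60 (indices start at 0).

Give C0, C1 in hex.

C0 = 0x69, C1 = 0xDF

CBC encryption: C_i = E(K, P_i ⊕ C_{i−1}), with C_{−1} = IV.
C0: P0 ⊕ 0xA3 = 0xBC; E(K, 0xBC) = 0x69.
C1: P1 ⊕ 0x69 = 0x09; E(K, 0x09) = 0xDF.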